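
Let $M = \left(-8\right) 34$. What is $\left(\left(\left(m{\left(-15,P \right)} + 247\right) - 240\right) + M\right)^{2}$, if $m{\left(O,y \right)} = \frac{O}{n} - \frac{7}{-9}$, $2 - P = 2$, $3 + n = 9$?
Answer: $\frac{23049601}{324} \approx 71141.0$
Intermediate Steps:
$n = 6$ ($n = -3 + 9 = 6$)
$P = 0$ ($P = 2 - 2 = 0$)
$m{\left(O,y \right)} = \frac{7}{9} + \frac{O}{6}$ ($m{\left(O,y \right)} = \frac{O}{6} - \frac{7}{-9} = O \frac{1}{6} - - \frac{7}{9} = \frac{O}{6} + \frac{7}{9} = \frac{7}{9} + \frac{O}{6}$)
$M = -272$
$\left(\left(\left(m{\left(-15,P \right)} + 247\right) - 240\right) + M\right)^{2} = \left(\left(\left(\left(\frac{7}{9} + \frac{1}{6} \left(-15\right)\right) + 247\right) - 240\right) - 272\right)^{2} = \left(\left(\left(\left(\frac{7}{9} - \frac{5}{2}\right) + 247\right) - 240\right) - 272\right)^{2} = \left(\left(\left(- \frac{31}{18} + 247\right) - 240\right) - 272\right)^{2} = \left(\left(\frac{4415}{18} - 240\right) - 272\right)^{2} = \left(\frac{95}{18} - 272\right)^{2} = \left(- \frac{4801}{18}\right)^{2} = \frac{23049601}{324}$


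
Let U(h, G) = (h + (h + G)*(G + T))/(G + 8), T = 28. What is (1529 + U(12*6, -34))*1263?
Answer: 1938705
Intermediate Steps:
U(h, G) = (h + (28 + G)*(G + h))/(8 + G) (U(h, G) = (h + (h + G)*(G + 28))/(G + 8) = (h + (G + h)*(28 + G))/(8 + G) = (h + (28 + G)*(G + h))/(8 + G))
(1529 + U(12*6, -34))*1263 = (1529 + ((-34)**2 + 28*(-34) + 29*(12*6) - 408*6)/(8 - 34))*1263 = (1529 + (1156 - 952 + 29*72 - 34*72)/(-26))*1263 = (1529 - (1156 - 952 + 2088 - 2448)/26)*1263 = (1529 - 1/26*(-156))*1263 = (1529 + 6)*1263 = 1535*1263 = 1938705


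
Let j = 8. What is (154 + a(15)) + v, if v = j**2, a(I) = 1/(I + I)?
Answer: 6541/30 ≈ 218.03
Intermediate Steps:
a(I) = 1/(2*I)
v = 64 (v = 8**2 = 64)
(154 + a(15)) + v = (154 + (1/2)/15) + 64 = (154 + (1/2)*(1/15)) + 64 = (154 + 1/30) + 64 = 4621/30 + 64 = 6541/30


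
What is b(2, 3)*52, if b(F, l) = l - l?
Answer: 0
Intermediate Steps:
b(F, l) = 0
b(2, 3)*52 = 0*52 = 0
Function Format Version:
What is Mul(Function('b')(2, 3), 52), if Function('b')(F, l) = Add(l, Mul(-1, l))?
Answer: 0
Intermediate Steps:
Function('b')(F, l) = 0
Mul(Function('b')(2, 3), 52) = Mul(0, 52) = 0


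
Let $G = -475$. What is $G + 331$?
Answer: $-144$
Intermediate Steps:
$G + 331 = -475 + 331 = -144$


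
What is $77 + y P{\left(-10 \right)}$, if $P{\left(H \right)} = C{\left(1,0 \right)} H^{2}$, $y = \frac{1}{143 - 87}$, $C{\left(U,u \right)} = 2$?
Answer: $\frac{564}{7} \approx 80.571$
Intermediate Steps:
$y = \frac{1}{56} \approx 0.017857$
$P{\left(H \right)} = 2 H^{2}$
$77 + y P{\left(-10 \right)} = 77 + \frac{2 \left(-10\right)^{2}}{56} = 77 + \frac{2 \cdot 100}{56} = 77 + \frac{1}{56} \cdot 200 = 77 + \frac{25}{7} = \frac{564}{7}$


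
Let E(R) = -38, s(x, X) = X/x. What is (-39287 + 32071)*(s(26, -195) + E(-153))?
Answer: 328328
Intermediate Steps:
(-39287 + 32071)*(s(26, -195) + E(-153)) = (-39287 + 32071)*(-195/26 - 38) = -7216*(-195*1/26 - 38) = -7216*(-15/2 - 38) = -7216*(-91/2) = 328328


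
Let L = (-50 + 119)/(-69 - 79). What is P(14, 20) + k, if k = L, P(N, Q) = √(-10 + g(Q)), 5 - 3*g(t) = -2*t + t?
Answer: -69/148 + I*√15/3 ≈ -0.46622 + 1.291*I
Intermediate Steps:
g(t) = 5/3 + t/3 (g(t) = 5/3 - (-2*t + t)/3 = 5/3 - (-1)*t/3 = 5/3 + t/3)
L = -69/148 (L = 69/(-148) = 69*(-1/148) = -69/148 ≈ -0.46622)
P(N, Q) = √(-25/3 + Q/3) (P(N, Q) = √(-10 + (5/3 + Q/3)) = √(-25/3 + Q/3))
k = -69/148 ≈ -0.46622
P(14, 20) + k = √(-75 + 3*20)/3 - 69/148 = √(-75 + 60)/3 - 69/148 = √(-15)/3 - 69/148 = (I*√15)/3 - 69/148 = I*√15/3 - 69/148 = -69/148 + I*√15/3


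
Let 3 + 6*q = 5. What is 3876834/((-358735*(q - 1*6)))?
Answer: 894654/469115 ≈ 1.9071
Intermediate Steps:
q = 1/3 (q = -1/2 + (1/6)*5 = -1/2 + 5/6 = 1/3 ≈ 0.33333)
3876834/((-358735*(q - 1*6))) = 3876834/((-358735*(1/3 - 1*6))) = 3876834/((-358735*(1/3 - 6))) = 3876834/((-358735*(-17/3))) = 3876834/(6098495/3) = 3876834*(3/6098495) = 894654/469115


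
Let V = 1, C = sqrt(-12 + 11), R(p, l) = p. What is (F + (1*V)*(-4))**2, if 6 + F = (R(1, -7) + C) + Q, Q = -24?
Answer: (33 - I)**2 ≈ 1088.0 - 66.0*I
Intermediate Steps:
C = I (C = sqrt(-1) = I ≈ 1.0*I)
F = -29 + I (F = -6 + ((1 + I) - 24) = -6 + (-23 + I) = -29 + I ≈ -29.0 + 1.0*I)
(F + (1*V)*(-4))**2 = ((-29 + I) + (1*1)*(-4))**2 = ((-29 + I) + 1*(-4))**2 = ((-29 + I) - 4)**2 = (-33 + I)**2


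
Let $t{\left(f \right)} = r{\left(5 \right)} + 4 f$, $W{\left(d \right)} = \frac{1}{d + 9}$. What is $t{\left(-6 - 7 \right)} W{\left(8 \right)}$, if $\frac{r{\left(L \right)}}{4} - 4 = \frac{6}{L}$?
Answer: $- \frac{156}{85} \approx -1.8353$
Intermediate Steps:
$r{\left(L \right)} = 16 + \frac{24}{L}$ ($r{\left(L \right)} = 16 + 4 \frac{6}{L} = 16 + \frac{24}{L}$)
$W{\left(d \right)} = \frac{1}{9 + d}$
$t{\left(f \right)} = \frac{104}{5} + 4 f$ ($t{\left(f \right)} = \left(16 + \frac{24}{5}\right) + 4 f = \frac{104}{5} + 4 f$)
$t{\left(-6 - 7 \right)} W{\left(8 \right)} = \frac{\frac{104}{5} + 4 \left(-6 - 7\right)}{9 + 8} = \frac{\frac{104}{5} + 4 \left(-13\right)}{17} = \left(\frac{104}{5} - 52\right) \frac{1}{17} = \left(- \frac{156}{5}\right) \frac{1}{17} = - \frac{156}{85}$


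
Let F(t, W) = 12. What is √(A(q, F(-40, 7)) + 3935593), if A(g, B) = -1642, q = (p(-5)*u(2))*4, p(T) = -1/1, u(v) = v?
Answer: √3933951 ≈ 1983.4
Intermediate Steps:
p(T) = -1 (p(T) = -1*1 = -1)
q = -8 (q = -1*2*4 = -2*4 = -8)
√(A(q, F(-40, 7)) + 3935593) = √(-1642 + 3935593) = √3933951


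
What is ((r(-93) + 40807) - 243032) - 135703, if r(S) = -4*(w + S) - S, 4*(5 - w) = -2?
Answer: -337485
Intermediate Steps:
w = 11/2 (w = 5 - ¼*(-2) = 5 + ½ = 11/2 ≈ 5.5000)
r(S) = -22 - 5*S (r(S) = -4*(11/2 + S) - S = (-22 - 4*S) - S = -22 - 5*S)
((r(-93) + 40807) - 243032) - 135703 = (((-22 - 5*(-93)) + 40807) - 243032) - 135703 = (((-22 + 465) + 40807) - 243032) - 135703 = ((443 + 40807) - 243032) - 135703 = (41250 - 243032) - 135703 = -201782 - 135703 = -337485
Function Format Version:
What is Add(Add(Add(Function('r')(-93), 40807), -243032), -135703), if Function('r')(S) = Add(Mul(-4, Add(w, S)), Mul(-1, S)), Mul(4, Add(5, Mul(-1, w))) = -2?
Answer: -337485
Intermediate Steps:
w = Rational(11, 2) (w = Add(5, Mul(Rational(-1, 4), -2)) = Add(5, Rational(1, 2)) = Rational(11, 2) ≈ 5.5000)
Function('r')(S) = Add(-22, Mul(-5, S)) (Function('r')(S) = Add(Mul(-4, Add(Rational(11, 2), S)), Mul(-1, S)) = Add(Add(-22, Mul(-4, S)), Mul(-1, S)) = Add(-22, Mul(-5, S)))
Add(Add(Add(Function('r')(-93), 40807), -243032), -135703) = Add(Add(Add(Add(-22, Mul(-5, -93)), 40807), -243032), -135703) = Add(Add(Add(Add(-22, 465), 40807), -243032), -135703) = Add(Add(Add(443, 40807), -243032), -135703) = Add(Add(41250, -243032), -135703) = Add(-201782, -135703) = -337485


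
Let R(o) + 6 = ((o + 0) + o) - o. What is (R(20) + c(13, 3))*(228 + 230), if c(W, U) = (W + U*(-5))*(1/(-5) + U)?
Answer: 19236/5 ≈ 3847.2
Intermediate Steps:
c(W, U) = (-⅕ + U)*(W - 5*U) (c(W, U) = (W - 5*U)*(-⅕ + U) = (-⅕ + U)*(W - 5*U))
R(o) = -6 + o (R(o) = -6 + (((o + 0) + o) - o) = -6 + ((o + o) - o) = -6 + (2*o - o) = -6 + o)
(R(20) + c(13, 3))*(228 + 230) = ((-6 + 20) + (3 - 5*3² - ⅕*13 + 3*13))*(228 + 230) = (14 + (3 - 5*9 - 13/5 + 39))*458 = (14 + (3 - 45 - 13/5 + 39))*458 = (14 - 28/5)*458 = (42/5)*458 = 19236/5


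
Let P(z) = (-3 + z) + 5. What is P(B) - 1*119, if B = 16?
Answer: -101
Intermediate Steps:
P(z) = 2 + z
P(B) - 1*119 = (2 + 16) - 1*119 = 18 - 119 = -101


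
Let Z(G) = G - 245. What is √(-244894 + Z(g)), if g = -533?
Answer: 2*I*√61418 ≈ 495.65*I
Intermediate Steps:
Z(G) = -245 + G
√(-244894 + Z(g)) = √(-244894 + (-245 - 533)) = √(-244894 - 778) = √(-245672) = 2*I*√61418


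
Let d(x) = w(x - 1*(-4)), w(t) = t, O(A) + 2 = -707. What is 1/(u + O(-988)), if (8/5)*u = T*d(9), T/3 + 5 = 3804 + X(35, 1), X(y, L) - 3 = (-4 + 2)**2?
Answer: 4/368249 ≈ 1.0862e-5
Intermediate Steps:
O(A) = -709 (O(A) = -2 - 707 = -709)
X(y, L) = 7 (X(y, L) = 3 + (-4 + 2)**2 = 3 + (-2)**2 = 3 + 4 = 7)
d(x) = 4 + x (d(x) = x - 1*(-4) = x + 4 = 4 + x)
T = 11418 (T = -15 + 3*(3804 + 7) = -15 + 3*3811 = -15 + 11433 = 11418)
u = 371085/4 (u = 5*(11418*(4 + 9))/8 = 5*(11418*13)/8 = (5/8)*148434 = 371085/4 ≈ 92771.)
1/(u + O(-988)) = 1/(371085/4 - 709) = 1/(368249/4) = 4/368249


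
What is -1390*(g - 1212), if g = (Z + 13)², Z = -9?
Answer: 1662440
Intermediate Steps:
g = 16 (g = (-9 + 13)² = 4² = 16)
-1390*(g - 1212) = -1390*(16 - 1212) = -1390*(-1196) = 1662440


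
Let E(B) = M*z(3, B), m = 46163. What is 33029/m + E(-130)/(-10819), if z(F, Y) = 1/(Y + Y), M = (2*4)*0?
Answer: 33029/46163 ≈ 0.71549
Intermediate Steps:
M = 0 (M = 8*0 = 0)
z(F, Y) = 1/(2*Y)
E(B) = 0 (E(B) = 0*(1/(2*B)) = 0)
33029/m + E(-130)/(-10819) = 33029/46163 + 0/(-10819) = 33029*(1/46163) + 0*(-1/10819) = 33029/46163 + 0 = 33029/46163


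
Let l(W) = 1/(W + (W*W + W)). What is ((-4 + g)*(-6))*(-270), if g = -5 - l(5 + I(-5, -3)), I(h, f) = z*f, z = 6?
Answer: -2086560/143 ≈ -14591.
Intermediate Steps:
I(h, f) = 6*f
l(W) = 1/(W² + 2*W) (l(W) = 1/(W + (W² + W)) = 1/(W + (W + W²)) = 1/(W² + 2*W))
g = -716/143 (g = -5 - 1/((5 + 6*(-3))*(2 + (5 + 6*(-3)))) = -5 - 1/((5 - 18)*(2 + (5 - 18))) = -5 - 1/((-13)*(2 - 13)) = -5 - (-1)/(13*(-11)) = -5 - (-1)*(-1)/(13*11) = -5 - 1*1/143 = -5 - 1/143 = -716/143 ≈ -5.0070)
((-4 + g)*(-6))*(-270) = ((-4 - 716/143)*(-6))*(-270) = -1288/143*(-6)*(-270) = (7728/143)*(-270) = -2086560/143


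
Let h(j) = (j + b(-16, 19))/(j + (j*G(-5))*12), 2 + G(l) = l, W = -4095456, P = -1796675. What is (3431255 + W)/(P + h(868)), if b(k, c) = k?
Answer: 11962924211/32359913638 ≈ 0.36968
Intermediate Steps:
G(l) = -2 + l
h(j) = -(-16 + j)/(83*j) (h(j) = (j - 16)/(j + (j*(-2 - 5))*12) = (-16 + j)/(j + (j*(-7))*12) = (-16 + j)/(j - 7*j*12) = (-16 + j)/(j - 84*j) = (-16 + j)/((-83*j)) = (-16 + j)*(-1/(83*j)) = -(-16 + j)/(83*j))
(3431255 + W)/(P + h(868)) = (3431255 - 4095456)/(-1796675 + (1/83)*(16 - 1*868)/868) = -664201/(-1796675 + (1/83)*(1/868)*(16 - 868)) = -664201/(-1796675 + (1/83)*(1/868)*(-852)) = -664201/(-1796675 - 213/18011) = -664201/(-32359913638/18011) = -664201*(-18011/32359913638) = 11962924211/32359913638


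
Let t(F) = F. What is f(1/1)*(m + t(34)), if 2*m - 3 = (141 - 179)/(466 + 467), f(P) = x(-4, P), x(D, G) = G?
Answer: 66205/1866 ≈ 35.480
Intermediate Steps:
f(P) = P
m = 2761/1866 (m = 3/2 + ((141 - 179)/(466 + 467))/2 = 3/2 + (-38/933)/2 = 3/2 + (-38*1/933)/2 = 3/2 + (1/2)*(-38/933) = 3/2 - 19/933 = 2761/1866 ≈ 1.4796)
f(1/1)*(m + t(34)) = (2761/1866 + 34)/1 = 1*(66205/1866) = 66205/1866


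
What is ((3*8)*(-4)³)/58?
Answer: -768/29 ≈ -26.483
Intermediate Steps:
((3*8)*(-4)³)/58 = (24*(-64))*(1/58) = -1536*1/58 = -768/29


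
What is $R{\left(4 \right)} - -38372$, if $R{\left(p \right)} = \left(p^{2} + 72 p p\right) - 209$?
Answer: $39331$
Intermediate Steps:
$R{\left(p \right)} = -209 + 73 p^{2}$ ($R{\left(p \right)} = \left(p^{2} + 72 p^{2}\right) - 209 = 73 p^{2} - 209 = -209 + 73 p^{2}$)
$R{\left(4 \right)} - -38372 = \left(-209 + 73 \cdot 4^{2}\right) - -38372 = \left(-209 + 73 \cdot 16\right) + 38372 = \left(-209 + 1168\right) + 38372 = 959 + 38372 = 39331$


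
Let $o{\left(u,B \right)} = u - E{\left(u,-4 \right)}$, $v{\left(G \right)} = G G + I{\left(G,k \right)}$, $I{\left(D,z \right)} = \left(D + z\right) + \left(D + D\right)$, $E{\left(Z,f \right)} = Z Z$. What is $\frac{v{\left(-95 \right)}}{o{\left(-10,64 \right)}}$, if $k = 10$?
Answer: $- \frac{875}{11} \approx -79.545$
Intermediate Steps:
$E{\left(Z,f \right)} = Z^{2}$
$I{\left(D,z \right)} = z + 3 D$ ($I{\left(D,z \right)} = \left(D + z\right) + 2 D = z + 3 D$)
$v{\left(G \right)} = 10 + G^{2} + 3 G$ ($v{\left(G \right)} = G G + \left(10 + 3 G\right) = G^{2} + \left(10 + 3 G\right) = 10 + G^{2} + 3 G$)
$o{\left(u,B \right)} = u - u^{2}$
$\frac{v{\left(-95 \right)}}{o{\left(-10,64 \right)}} = \frac{10 + \left(-95\right)^{2} + 3 \left(-95\right)}{\left(-10\right) \left(1 - -10\right)} = \frac{10 + 9025 - 285}{\left(-10\right) \left(1 + 10\right)} = \frac{8750}{\left(-10\right) 11} = \frac{8750}{-110} = 8750 \left(- \frac{1}{110}\right) = - \frac{875}{11}$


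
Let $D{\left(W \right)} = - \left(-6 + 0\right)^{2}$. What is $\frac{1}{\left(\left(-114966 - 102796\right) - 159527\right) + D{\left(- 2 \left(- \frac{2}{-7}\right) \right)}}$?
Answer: $- \frac{1}{377325} \approx -2.6502 \cdot 10^{-6}$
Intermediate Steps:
$D{\left(W \right)} = -36$ ($D{\left(W \right)} = - \left(-6\right)^{2} = \left(-1\right) 36 = -36$)
$\frac{1}{\left(\left(-114966 - 102796\right) - 159527\right) + D{\left(- 2 \left(- \frac{2}{-7}\right) \right)}} = \frac{1}{\left(\left(-114966 - 102796\right) - 159527\right) - 36} = \frac{1}{\left(-217762 - 159527\right) - 36} = \frac{1}{-377289 - 36} = \frac{1}{-377325} = - \frac{1}{377325}$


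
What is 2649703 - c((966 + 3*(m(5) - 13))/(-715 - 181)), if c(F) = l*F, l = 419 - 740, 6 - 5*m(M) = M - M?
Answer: 11869175827/4480 ≈ 2.6494e+6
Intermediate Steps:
m(M) = 6/5 (m(M) = 6/5 - (M - M)/5 = 6/5 - ⅕*0 = 6/5 + 0 = 6/5)
l = -321
c(F) = -321*F
2649703 - c((966 + 3*(m(5) - 13))/(-715 - 181)) = 2649703 - (-321)*(966 + 3*(6/5 - 13))/(-715 - 181) = 2649703 - (-321)*(966 + 3*(-59/5))/(-896) = 2649703 - (-321)*(966 - 177/5)*(-1/896) = 2649703 - (-321)*(4653/5)*(-1/896) = 2649703 - (-321)*(-4653)/4480 = 2649703 - 1*1493613/4480 = 2649703 - 1493613/4480 = 11869175827/4480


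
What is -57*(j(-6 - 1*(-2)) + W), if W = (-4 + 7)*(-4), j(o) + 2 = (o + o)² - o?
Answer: -3078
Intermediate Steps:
j(o) = -2 - o + 4*o² (j(o) = -2 + ((o + o)² - o) = -2 + ((2*o)² - o) = -2 + (4*o² - o) = -2 + (-o + 4*o²) = -2 - o + 4*o²)
W = -12 (W = 3*(-4) = -12)
-57*(j(-6 - 1*(-2)) + W) = -57*((-2 - (-6 - 1*(-2)) + 4*(-6 - 1*(-2))²) - 12) = -57*((-2 - (-6 + 2) + 4*(-6 + 2)²) - 12) = -57*((-2 - 1*(-4) + 4*(-4)²) - 12) = -57*((-2 + 4 + 4*16) - 12) = -57*((-2 + 4 + 64) - 12) = -57*(66 - 12) = -57*54 = -3078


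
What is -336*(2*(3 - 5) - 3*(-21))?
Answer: -19824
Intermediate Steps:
-336*(2*(3 - 5) - 3*(-21)) = -336*(2*(-2) + 63) = -336*(-4 + 63) = -336*59 = -19824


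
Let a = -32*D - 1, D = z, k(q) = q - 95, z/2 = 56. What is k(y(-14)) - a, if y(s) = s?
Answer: 3476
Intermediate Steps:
z = 112 (z = 2*56 = 112)
k(q) = -95 + q
D = 112
a = -3585 (a = -32*112 - 1 = -3584 - 1 = -3585)
k(y(-14)) - a = (-95 - 14) - 1*(-3585) = -109 + 3585 = 3476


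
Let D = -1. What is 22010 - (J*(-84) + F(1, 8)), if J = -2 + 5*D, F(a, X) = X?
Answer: 21414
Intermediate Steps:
J = -7 (J = -2 + 5*(-1) = -2 - 5 = -7)
22010 - (J*(-84) + F(1, 8)) = 22010 - (-7*(-84) + 8) = 22010 - (588 + 8) = 22010 - 1*596 = 22010 - 596 = 21414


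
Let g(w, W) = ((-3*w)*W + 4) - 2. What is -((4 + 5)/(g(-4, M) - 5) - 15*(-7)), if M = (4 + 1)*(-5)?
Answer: -10602/101 ≈ -104.97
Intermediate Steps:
M = -25 (M = 5*(-5) = -25)
g(w, W) = 2 - 3*W*w (g(w, W) = (-3*W*w + 4) - 2 = (4 - 3*W*w) - 2 = 2 - 3*W*w)
-((4 + 5)/(g(-4, M) - 5) - 15*(-7)) = -((4 + 5)/((2 - 3*(-25)*(-4)) - 5) - 15*(-7)) = -(9/((2 - 300) - 5) + 105) = -(9/(-298 - 5) + 105) = -(9/(-303) + 105) = -(9*(-1/303) + 105) = -(-3/101 + 105) = -1*10602/101 = -10602/101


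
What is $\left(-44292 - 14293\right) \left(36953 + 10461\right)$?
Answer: $-2777749190$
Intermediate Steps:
$\left(-44292 - 14293\right) \left(36953 + 10461\right) = \left(-58585\right) 47414 = -2777749190$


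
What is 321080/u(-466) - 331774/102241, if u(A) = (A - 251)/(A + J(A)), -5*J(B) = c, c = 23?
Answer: 15448402573810/73306797 ≈ 2.1074e+5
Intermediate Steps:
J(B) = -23/5 (J(B) = -⅕*23 = -23/5)
u(A) = (-251 + A)/(-23/5 + A) (u(A) = (A - 251)/(A - 23/5) = (-251 + A)/(-23/5 + A))
321080/u(-466) - 331774/102241 = 321080/((5*(-251 - 466)/(-23 + 5*(-466)))) - 331774/102241 = 321080/((5*(-717)/(-23 - 2330))) - 331774*1/102241 = 321080/((5*(-717)/(-2353))) - 331774/102241 = 321080/((5*(-1/2353)*(-717))) - 331774/102241 = 321080/(3585/2353) - 331774/102241 = 321080*(2353/3585) - 331774/102241 = 151100248/717 - 331774/102241 = 15448402573810/73306797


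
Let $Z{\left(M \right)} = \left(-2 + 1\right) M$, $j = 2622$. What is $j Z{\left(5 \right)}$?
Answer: $-13110$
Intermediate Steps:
$Z{\left(M \right)} = - M$
$j Z{\left(5 \right)} = 2622 \left(\left(-1\right) 5\right) = 2622 \left(-5\right) = -13110$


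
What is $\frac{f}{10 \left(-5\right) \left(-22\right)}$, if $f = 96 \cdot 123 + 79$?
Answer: $\frac{11887}{1100} \approx 10.806$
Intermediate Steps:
$f = 11887$ ($f = 11808 + 79 = 11887$)
$\frac{f}{10 \left(-5\right) \left(-22\right)} = \frac{11887}{10 \left(-5\right) \left(-22\right)} = \frac{11887}{\left(-50\right) \left(-22\right)} = \frac{11887}{1100}$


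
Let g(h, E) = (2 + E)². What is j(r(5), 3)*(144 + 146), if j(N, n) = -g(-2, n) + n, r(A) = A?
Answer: -6380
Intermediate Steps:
j(N, n) = n - (2 + n)² (j(N, n) = -(2 + n)² + n = n - (2 + n)²)
j(r(5), 3)*(144 + 146) = (3 - (2 + 3)²)*(144 + 146) = (3 - 1*5²)*290 = (3 - 1*25)*290 = (3 - 25)*290 = -22*290 = -6380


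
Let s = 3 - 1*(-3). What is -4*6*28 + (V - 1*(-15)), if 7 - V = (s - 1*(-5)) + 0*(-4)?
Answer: -661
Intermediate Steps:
s = 6 (s = 3 + 3 = 6)
V = -4 (V = 7 - ((6 - 1*(-5)) + 0*(-4)) = 7 - ((6 + 5) + 0) = 7 - (11 + 0) = 7 - 1*11 = 7 - 11 = -4)
-4*6*28 + (V - 1*(-15)) = -4*6*28 + (-4 - 1*(-15)) = -24*28 + (-4 + 15) = -672 + 11 = -661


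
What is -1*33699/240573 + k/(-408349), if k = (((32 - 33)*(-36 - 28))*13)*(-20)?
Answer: -3252606077/32745914659 ≈ -0.099329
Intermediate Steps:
k = -16640 (k = (-1*(-64)*13)*(-20) = (64*13)*(-20) = 832*(-20) = -16640)
-1*33699/240573 + k/(-408349) = -1*33699/240573 - 16640/(-408349) = -33699*1/240573 - 16640*(-1/408349) = -11233/80191 + 16640/408349 = -3252606077/32745914659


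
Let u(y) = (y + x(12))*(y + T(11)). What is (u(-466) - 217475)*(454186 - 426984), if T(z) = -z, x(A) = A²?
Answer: -1737690962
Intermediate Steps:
u(y) = (-11 + y)*(144 + y) (u(y) = (y + 12²)*(y - 1*11) = (y + 144)*(y - 11) = (144 + y)*(-11 + y) = (-11 + y)*(144 + y))
(u(-466) - 217475)*(454186 - 426984) = ((-1584 + (-466)² + 133*(-466)) - 217475)*(454186 - 426984) = ((-1584 + 217156 - 61978) - 217475)*27202 = (153594 - 217475)*27202 = -63881*27202 = -1737690962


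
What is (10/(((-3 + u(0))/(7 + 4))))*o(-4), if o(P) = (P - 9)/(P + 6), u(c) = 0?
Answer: 715/3 ≈ 238.33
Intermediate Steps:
o(P) = (-9 + P)/(6 + P)
(10/(((-3 + u(0))/(7 + 4))))*o(-4) = (10/(((-3 + 0)/(7 + 4))))*((-9 - 4)/(6 - 4)) = (10/((-3/11)))*(-13/2) = (10/((-3*1/11)))*((½)*(-13)) = (10/(-3/11))*(-13/2) = (10*(-11/3))*(-13/2) = -110/3*(-13/2) = 715/3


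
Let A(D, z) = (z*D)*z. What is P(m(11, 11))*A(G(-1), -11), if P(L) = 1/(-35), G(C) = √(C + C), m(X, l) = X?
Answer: -121*I*√2/35 ≈ -4.8891*I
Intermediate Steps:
G(C) = √2*√C (G(C) = √(2*C) = √2*√C)
A(D, z) = D*z² (A(D, z) = (D*z)*z = D*z²)
P(L) = -1/35
P(m(11, 11))*A(G(-1), -11) = -√2*√(-1)*(-11)²/35 = -√2*I*121/35 = -I*√2*121/35 = -121*I*√2/35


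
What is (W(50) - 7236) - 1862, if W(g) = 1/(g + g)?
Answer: -909799/100 ≈ -9098.0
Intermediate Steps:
W(g) = 1/(2*g)
(W(50) - 7236) - 1862 = ((½)/50 - 7236) - 1862 = ((½)*(1/50) - 7236) - 1862 = (1/100 - 7236) - 1862 = -723599/100 - 1862 = -909799/100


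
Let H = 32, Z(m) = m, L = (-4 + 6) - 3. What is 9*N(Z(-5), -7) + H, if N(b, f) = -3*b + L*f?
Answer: 230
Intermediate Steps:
L = -1 (L = 2 - 3 = -1)
N(b, f) = -f - 3*b (N(b, f) = -3*b - f = -f - 3*b)
9*N(Z(-5), -7) + H = 9*(-1*(-7) - 3*(-5)) + 32 = 9*(7 + 15) + 32 = 9*22 + 32 = 198 + 32 = 230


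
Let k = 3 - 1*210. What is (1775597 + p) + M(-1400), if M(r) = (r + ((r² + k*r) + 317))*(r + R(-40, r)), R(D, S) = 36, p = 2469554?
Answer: -3063004837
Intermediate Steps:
k = -207 (k = 3 - 210 = -207)
M(r) = (36 + r)*(317 + r² - 206*r) (M(r) = (r + ((r² - 207*r) + 317))*(r + 36) = (r + (317 + r² - 207*r))*(36 + r) = (317 + r² - 206*r)*(36 + r) = (36 + r)*(317 + r² - 206*r))
(1775597 + p) + M(-1400) = (1775597 + 2469554) + (11412 + (-1400)³ - 7099*(-1400) - 170*(-1400)²) = 4245151 + (11412 - 2744000000 + 9938600 - 170*1960000) = 4245151 + (11412 - 2744000000 + 9938600 - 333200000) = 4245151 - 3067249988 = -3063004837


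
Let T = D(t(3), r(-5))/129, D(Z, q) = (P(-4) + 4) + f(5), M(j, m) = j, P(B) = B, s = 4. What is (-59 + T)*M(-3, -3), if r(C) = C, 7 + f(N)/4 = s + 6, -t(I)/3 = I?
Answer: 7599/43 ≈ 176.72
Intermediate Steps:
t(I) = -3*I
f(N) = 12 (f(N) = -28 + 4*(4 + 6) = -28 + 4*10 = -28 + 40 = 12)
D(Z, q) = 12 (D(Z, q) = (-4 + 4) + 12 = 0 + 12 = 12)
T = 4/43 (T = 12/129 = 12*(1/129) = 4/43 ≈ 0.093023)
(-59 + T)*M(-3, -3) = (-59 + 4/43)*(-3) = -2533/43*(-3) = 7599/43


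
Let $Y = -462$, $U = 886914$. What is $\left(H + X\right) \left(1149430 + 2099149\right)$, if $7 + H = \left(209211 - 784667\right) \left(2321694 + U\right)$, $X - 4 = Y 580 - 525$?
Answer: $-5998218476777901144$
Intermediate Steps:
$X = -268481$ ($X = 4 - 268485 = -268481$)
$H = -1846412725255$ ($H = -7 + \left(209211 - 784667\right) \left(2321694 + 886914\right) = -7 - 1846412725248 = -1846412725255$)
$\left(H + X\right) \left(1149430 + 2099149\right) = \left(-1846412725255 - 268481\right) \left(1149430 + 2099149\right) = \left(-1846412993736\right) 3248579 = -5998218476777901144$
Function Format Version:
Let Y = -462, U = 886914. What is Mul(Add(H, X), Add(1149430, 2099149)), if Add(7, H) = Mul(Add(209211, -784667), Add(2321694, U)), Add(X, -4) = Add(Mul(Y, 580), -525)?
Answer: -5998218476777901144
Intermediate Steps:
X = -268481 (X = Add(4, Add(Mul(-462, 580), -525)) = Add(4, Add(-267960, -525)) = Add(4, -268485) = -268481)
H = -1846412725255 (H = Add(-7, Mul(Add(209211, -784667), Add(2321694, 886914))) = Add(-7, Mul(-575456, 3208608)) = Add(-7, -1846412725248) = -1846412725255)
Mul(Add(H, X), Add(1149430, 2099149)) = Mul(Add(-1846412725255, -268481), Add(1149430, 2099149)) = Mul(-1846412993736, 3248579) = -5998218476777901144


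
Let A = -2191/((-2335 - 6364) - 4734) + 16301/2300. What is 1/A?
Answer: 4413700/32001519 ≈ 0.13792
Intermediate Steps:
A = 32001519/4413700 (A = -2191/(-8699 - 4734) + 16301*(1/2300) = -2191/(-13433) + 16301/2300 = -2191*(-1/13433) + 16301/2300 = 313/1919 + 16301/2300 = 32001519/4413700 ≈ 7.2505)
1/A = 1/(32001519/4413700) = 4413700/32001519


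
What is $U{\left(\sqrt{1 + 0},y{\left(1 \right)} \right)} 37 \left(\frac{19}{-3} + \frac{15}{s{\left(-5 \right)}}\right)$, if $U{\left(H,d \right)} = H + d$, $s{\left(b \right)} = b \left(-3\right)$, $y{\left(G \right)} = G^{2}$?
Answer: $- \frac{1184}{3} \approx -394.67$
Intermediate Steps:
$s{\left(b \right)} = - 3 b$
$U{\left(\sqrt{1 + 0},y{\left(1 \right)} \right)} 37 \left(\frac{19}{-3} + \frac{15}{s{\left(-5 \right)}}\right) = \left(\sqrt{1 + 0} + 1^{2}\right) 37 \left(\frac{19}{-3} + \frac{15}{\left(-3\right) \left(-5\right)}\right) = \left(\sqrt{1} + 1\right) 37 \left(19 \left(- \frac{1}{3}\right) + \frac{15}{15}\right) = \left(1 + 1\right) 37 \left(- \frac{19}{3} + 15 \cdot \frac{1}{15}\right) = 2 \cdot 37 \left(- \frac{19}{3} + 1\right) = 74 \left(- \frac{16}{3}\right) = - \frac{1184}{3}$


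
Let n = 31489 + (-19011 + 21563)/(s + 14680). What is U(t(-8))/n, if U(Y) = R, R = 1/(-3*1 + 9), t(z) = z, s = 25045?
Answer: 39725/7505418462 ≈ 5.2928e-6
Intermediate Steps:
R = ⅙ (R = 1/(-3 + 9) = 1/6 = ⅙ ≈ 0.16667)
U(Y) = ⅙
n = 1250903077/39725 (n = 31489 + (-19011 + 21563)/(25045 + 14680) = 31489 + 2552/39725 = 1250903077/39725 ≈ 31489.)
U(t(-8))/n = 1/(6*(1250903077/39725)) = (⅙)*(39725/1250903077) = 39725/7505418462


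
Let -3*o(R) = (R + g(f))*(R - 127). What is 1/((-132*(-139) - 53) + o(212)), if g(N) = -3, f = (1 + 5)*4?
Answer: 3/37120 ≈ 8.0819e-5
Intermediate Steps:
f = 24 (f = 6*4 = 24)
o(R) = -(-127 + R)*(-3 + R)/3 (o(R) = -(R - 3)*(R - 127)/3 = -(-3 + R)*(-127 + R)/3 = -(-127 + R)*(-3 + R)/3)
1/((-132*(-139) - 53) + o(212)) = 1/((-132*(-139) - 53) + (-127 - 1/3*212**2 + (130/3)*212)) = 1/((18348 - 53) + (-127 - 1/3*44944 + 27560/3)) = 1/(18295 + (-127 - 44944/3 + 27560/3)) = 1/(18295 - 17765/3) = 1/(37120/3) = 3/37120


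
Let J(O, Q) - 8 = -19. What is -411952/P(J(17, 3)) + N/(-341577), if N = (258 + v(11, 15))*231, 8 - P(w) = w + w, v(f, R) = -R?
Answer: -868611187/63255 ≈ -13732.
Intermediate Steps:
J(O, Q) = -11 (J(O, Q) = 8 - 19 = -11)
P(w) = 8 - 2*w (P(w) = 8 - (w + w) = 8 - 2*w)
N = 56133 (N = (258 - 1*15)*231 = (258 - 15)*231 = 243*231 = 56133)
-411952/P(J(17, 3)) + N/(-341577) = -411952/(8 - 2*(-11)) + 56133/(-341577) = -411952/(8 + 22) + 56133*(-1/341577) = -411952/30 - 693/4217 = -411952*1/30 - 693/4217 = -205976/15 - 693/4217 = -868611187/63255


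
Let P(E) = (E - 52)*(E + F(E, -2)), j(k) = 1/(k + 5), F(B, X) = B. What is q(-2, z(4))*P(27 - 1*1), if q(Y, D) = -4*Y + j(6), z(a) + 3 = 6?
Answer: -120328/11 ≈ -10939.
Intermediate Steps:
j(k) = 1/(5 + k)
z(a) = 3 (z(a) = -3 + 6 = 3)
P(E) = 2*E*(-52 + E) (P(E) = (E - 52)*(E + E) = (-52 + E)*(2*E) = 2*E*(-52 + E))
q(Y, D) = 1/11 - 4*Y (q(Y, D) = -4*Y + 1/(5 + 6) = -4*Y + 1/11 = 1/11 - 4*Y)
q(-2, z(4))*P(27 - 1*1) = (1/11 - 4*(-2))*(2*(27 - 1*1)*(-52 + (27 - 1*1))) = (1/11 + 8)*(2*(27 - 1)*(-52 + (27 - 1))) = 89*(2*26*(-52 + 26))/11 = 89*(2*26*(-26))/11 = (89/11)*(-1352) = -120328/11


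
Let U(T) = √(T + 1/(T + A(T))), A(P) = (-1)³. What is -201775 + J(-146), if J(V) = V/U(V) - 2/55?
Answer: -11097627/55 + 1022*I*√381/1651 ≈ -2.0178e+5 + 12.083*I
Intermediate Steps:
A(P) = -1
U(T) = √(T + 1/(-1 + T)) (U(T) = √(T + 1/(T - 1)) = √(T + 1/(-1 + T)))
J(V) = -2/55 + V/√((1 + V*(-1 + V))/(-1 + V)) (J(V) = V/(√((1 + V*(-1 + V))/(-1 + V))) - 2/55 = V/√((1 + V*(-1 + V))/(-1 + V)) - 2*1/55 = V/√((1 + V*(-1 + V))/(-1 + V)) - 2/55 = -2/55 + V/√((1 + V*(-1 + V))/(-1 + V)))
-201775 + J(-146) = -201775 + (-2/55 - 146/√(1/(-1 - 146) + (-146)²/(-1 - 146) - 1*(-146)/(-1 - 146))) = -201775 + (-2/55 - 146/√(1/(-147) + 21316/(-147) - 1*(-146)/(-147))) = -201775 + (-2/55 - 146/√(-1/147 + 21316*(-1/147) - 1*(-146)*(-1/147))) = -201775 + (-2/55 - 146/√(-1/147 - 21316/147 - 146/147)) = -201775 + (-2/55 - (-1022)*I*√381/1651) = -201775 + (-2/55 + 1022*I*√381/1651) = -11097627/55 + 1022*I*√381/1651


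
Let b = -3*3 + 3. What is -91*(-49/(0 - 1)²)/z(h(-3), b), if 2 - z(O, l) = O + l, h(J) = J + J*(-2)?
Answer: 4459/5 ≈ 891.80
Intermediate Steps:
h(J) = -J (h(J) = J - 2*J = -J)
b = -6 (b = -9 + 3 = -6)
z(O, l) = 2 - O - l (z(O, l) = 2 - (O + l) = 2 + (-O - l) = 2 - O - l)
-91*(-49/(0 - 1)²)/z(h(-3), b) = -91*(-49/(0 - 1)²)/(2 - (-1)*(-3) - 1*(-6)) = -91*(-49/((-1)²))/(2 - 1*3 + 6) = -91*(-49/1)/(2 - 3 + 6) = -91*(-49*1)/5 = -(-4459)/5 = -91*(-49/5) = 4459/5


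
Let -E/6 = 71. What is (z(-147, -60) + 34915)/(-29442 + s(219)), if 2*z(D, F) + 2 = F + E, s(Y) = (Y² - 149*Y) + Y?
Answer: -11557/4631 ≈ -2.4956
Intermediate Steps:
E = -426 (E = -6*71 = -426)
s(Y) = Y² - 148*Y
z(D, F) = -214 + F/2 (z(D, F) = -1 + (F - 426)/2 = -1 + (-426 + F)/2 = -1 + (-213 + F/2) = -214 + F/2)
(z(-147, -60) + 34915)/(-29442 + s(219)) = ((-214 + (½)*(-60)) + 34915)/(-29442 + 219*(-148 + 219)) = ((-214 - 30) + 34915)/(-29442 + 219*71) = (-244 + 34915)/(-29442 + 15549) = 34671/(-13893) = 34671*(-1/13893) = -11557/4631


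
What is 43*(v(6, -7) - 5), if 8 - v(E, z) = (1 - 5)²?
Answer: -559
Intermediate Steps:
v(E, z) = -8 (v(E, z) = 8 - (1 - 5)² = 8 - 1*(-4)² = 8 - 1*16 = 8 - 16 = -8)
43*(v(6, -7) - 5) = 43*(-8 - 5) = 43*(-13) = -559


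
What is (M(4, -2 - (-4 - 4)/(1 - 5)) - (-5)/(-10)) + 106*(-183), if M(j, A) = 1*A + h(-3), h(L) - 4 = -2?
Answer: -38801/2 ≈ -19401.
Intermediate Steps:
h(L) = 2 (h(L) = 4 - 2 = 2)
M(j, A) = 2 + A (M(j, A) = 1*A + 2 = A + 2 = 2 + A)
(M(4, -2 - (-4 - 4)/(1 - 5)) - (-5)/(-10)) + 106*(-183) = ((2 + (-2 - (-4 - 4)/(1 - 5))) - (-5)/(-10)) + 106*(-183) = ((2 + (-2 - (-8)/(-4))) - (-5)*(-1)/10) - 19398 = ((2 + (-2 - (-8)*(-1)/4)) - 5*⅒) - 19398 = ((2 + (-2 - 1*2)) - ½) - 19398 = ((2 + (-2 - 2)) - ½) - 19398 = ((2 - 4) - ½) - 19398 = (-2 - ½) - 19398 = -5/2 - 19398 = -38801/2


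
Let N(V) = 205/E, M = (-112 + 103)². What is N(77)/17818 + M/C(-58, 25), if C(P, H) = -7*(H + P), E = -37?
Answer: 17784397/50763482 ≈ 0.35034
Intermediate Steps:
M = 81 (M = (-9)² = 81)
N(V) = -205/37 (N(V) = 205/(-37) = 205*(-1/37) = -205/37)
C(P, H) = -7*H - 7*P
N(77)/17818 + M/C(-58, 25) = -205/37/17818 + 81/(-7*25 - 7*(-58)) = -205/37*1/17818 + 81/(-175 + 406) = -205/659266 + 81/231 = -205/659266 + 81*(1/231) = -205/659266 + 27/77 = 17784397/50763482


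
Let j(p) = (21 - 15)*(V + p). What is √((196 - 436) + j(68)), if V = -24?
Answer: 2*√6 ≈ 4.8990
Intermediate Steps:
j(p) = -144 + 6*p (j(p) = (21 - 15)*(-24 + p) = 6*(-24 + p) = -144 + 6*p)
√((196 - 436) + j(68)) = √((196 - 436) + (-144 + 6*68)) = √(-240 + (-144 + 408)) = √(-240 + 264) = √24 = 2*√6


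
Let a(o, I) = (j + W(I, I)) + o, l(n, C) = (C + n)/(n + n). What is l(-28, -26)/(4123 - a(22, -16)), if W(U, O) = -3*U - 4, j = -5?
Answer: 9/37912 ≈ 0.00023739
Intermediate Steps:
W(U, O) = -4 - 3*U
l(n, C) = (C + n)/(2*n) (l(n, C) = (C + n)/((2*n)) = (C + n)*(1/(2*n)) = (C + n)/(2*n))
a(o, I) = -9 + o - 3*I (a(o, I) = (-5 + (-4 - 3*I)) + o = (-9 - 3*I) + o = -9 + o - 3*I)
l(-28, -26)/(4123 - a(22, -16)) = ((1/2)*(-26 - 28)/(-28))/(4123 - (-9 + 22 - 3*(-16))) = ((1/2)*(-1/28)*(-54))/(4123 - (-9 + 22 + 48)) = 27/(28*(4123 - 1*61)) = 27/(28*(4123 - 61)) = (27/28)/4062 = (27/28)*(1/4062) = 9/37912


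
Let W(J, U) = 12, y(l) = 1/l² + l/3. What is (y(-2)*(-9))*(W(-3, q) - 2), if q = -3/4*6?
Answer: 75/2 ≈ 37.500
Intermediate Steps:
q = -9/2 (q = -3*¼*6 = -¾*6 = -9/2 ≈ -4.5000)
y(l) = l⁻² + l/3 (y(l) = 1/l² + l*(⅓) = l⁻² + l/3)
(y(-2)*(-9))*(W(-3, q) - 2) = (((-2)⁻² + (⅓)*(-2))*(-9))*(12 - 2) = ((¼ - ⅔)*(-9))*10 = -5/12*(-9)*10 = (15/4)*10 = 75/2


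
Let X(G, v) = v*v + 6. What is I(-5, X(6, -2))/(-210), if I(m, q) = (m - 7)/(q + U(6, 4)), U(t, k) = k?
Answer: 1/245 ≈ 0.0040816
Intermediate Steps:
X(G, v) = 6 + v² (X(G, v) = v² + 6 = 6 + v²)
I(m, q) = (-7 + m)/(4 + q) (I(m, q) = (m - 7)/(q + 4) = (-7 + m)/(4 + q))
I(-5, X(6, -2))/(-210) = ((-7 - 5)/(4 + (6 + (-2)²)))/(-210) = (-12/(4 + (6 + 4)))*(-1/210) = (-12/(4 + 10))*(-1/210) = (-12/14)*(-1/210) = ((1/14)*(-12))*(-1/210) = -6/7*(-1/210) = 1/245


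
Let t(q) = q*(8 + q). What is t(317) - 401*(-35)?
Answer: 117060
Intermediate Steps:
t(317) - 401*(-35) = 317*(8 + 317) - 401*(-35) = 317*325 - 1*(-14035) = 103025 + 14035 = 117060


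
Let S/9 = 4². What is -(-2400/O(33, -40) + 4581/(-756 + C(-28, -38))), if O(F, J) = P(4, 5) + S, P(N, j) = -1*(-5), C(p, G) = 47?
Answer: 2384169/105641 ≈ 22.569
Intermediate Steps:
P(N, j) = 5
S = 144 (S = 9*4² = 9*16 = 144)
O(F, J) = 149 (O(F, J) = 5 + 144 = 149)
-(-2400/O(33, -40) + 4581/(-756 + C(-28, -38))) = -(-2400/149 + 4581/(-756 + 47)) = -(-2400*1/149 + 4581/(-709)) = -(-2400/149 + 4581*(-1/709)) = -(-2400/149 - 4581/709) = -1*(-2384169/105641) = 2384169/105641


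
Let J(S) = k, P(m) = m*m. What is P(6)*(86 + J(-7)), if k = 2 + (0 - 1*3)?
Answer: 3060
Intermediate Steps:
P(m) = m²
k = -1 (k = 2 + (0 - 3) = 2 - 3 = -1)
J(S) = -1
P(6)*(86 + J(-7)) = 6²*(86 - 1) = 36*85 = 3060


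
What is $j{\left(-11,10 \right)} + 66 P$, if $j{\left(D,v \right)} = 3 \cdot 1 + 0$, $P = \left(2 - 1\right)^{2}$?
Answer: $69$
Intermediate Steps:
$P = 1$ ($P = 1^{2} = 1$)
$j{\left(D,v \right)} = 3$ ($j{\left(D,v \right)} = 3 + 0 = 3$)
$j{\left(-11,10 \right)} + 66 P = 3 + 66 \cdot 1 = 3 + 66 = 69$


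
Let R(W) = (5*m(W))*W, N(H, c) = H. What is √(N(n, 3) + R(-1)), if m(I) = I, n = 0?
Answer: √5 ≈ 2.2361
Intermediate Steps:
R(W) = 5*W² (R(W) = (5*W)*W = 5*W²)
√(N(n, 3) + R(-1)) = √(0 + 5*(-1)²) = √(0 + 5*1) = √(0 + 5) = √5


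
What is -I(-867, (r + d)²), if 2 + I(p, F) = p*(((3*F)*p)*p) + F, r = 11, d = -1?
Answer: 195514308802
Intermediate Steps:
I(p, F) = -2 + F + 3*F*p³ (I(p, F) = -2 + (p*(((3*F)*p)*p) + F) = -2 + (p*((3*F*p)*p) + F) = -2 + (p*(3*F*p²) + F) = -2 + (3*F*p³ + F) = -2 + (F + 3*F*p³) = -2 + F + 3*F*p³)
-I(-867, (r + d)²) = -(-2 + (11 - 1)² + 3*(11 - 1)²*(-867)³) = -(-2 + 10² + 3*10²*(-651714363)) = -(-2 + 100 + 3*100*(-651714363)) = -(-2 + 100 - 195514308900) = -1*(-195514308802) = 195514308802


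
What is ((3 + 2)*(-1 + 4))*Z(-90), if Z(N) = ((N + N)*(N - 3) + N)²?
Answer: 4158337500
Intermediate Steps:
Z(N) = (N + 2*N*(-3 + N))² (Z(N) = ((2*N)*(-3 + N) + N)² = (2*N*(-3 + N) + N)² = (N + 2*N*(-3 + N))²)
((3 + 2)*(-1 + 4))*Z(-90) = ((3 + 2)*(-1 + 4))*((-90)²*(-5 + 2*(-90))²) = (5*3)*(8100*(-5 - 180)²) = 15*(8100*(-185)²) = 15*(8100*34225) = 15*277222500 = 4158337500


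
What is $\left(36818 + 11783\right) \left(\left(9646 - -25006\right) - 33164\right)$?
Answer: $72318288$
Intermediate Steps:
$\left(36818 + 11783\right) \left(\left(9646 - -25006\right) - 33164\right) = 48601 \left(\left(9646 + 25006\right) - 33164\right) = 48601 \left(34652 - 33164\right) = 48601 \cdot 1488 = 72318288$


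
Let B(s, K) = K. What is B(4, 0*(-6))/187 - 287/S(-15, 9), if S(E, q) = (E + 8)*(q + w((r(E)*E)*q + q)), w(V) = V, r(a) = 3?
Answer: -41/387 ≈ -0.10594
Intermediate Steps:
S(E, q) = (8 + E)*(2*q + 3*E*q) (S(E, q) = (E + 8)*(q + ((3*E)*q + q)) = (8 + E)*(q + (3*E*q + q)) = (8 + E)*(q + (q + 3*E*q)) = (8 + E)*(2*q + 3*E*q))
B(4, 0*(-6))/187 - 287/S(-15, 9) = (0*(-6))/187 - 287*1/(9*(16 + 3*(-15)² + 26*(-15))) = 0*(1/187) - 287*1/(9*(16 + 3*225 - 390)) = 0 - 287*1/(9*(16 + 675 - 390)) = 0 - 287/(9*301) = 0 - 287/2709 = 0 - 287*1/2709 = 0 - 41/387 = -41/387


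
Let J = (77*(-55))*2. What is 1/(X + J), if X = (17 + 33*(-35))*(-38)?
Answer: 1/34774 ≈ 2.8757e-5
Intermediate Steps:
X = 43244 (X = (17 - 1155)*(-38) = -1138*(-38) = 43244)
J = -8470 (J = -4235*2 = -8470)
1/(X + J) = 1/(43244 - 8470) = 1/34774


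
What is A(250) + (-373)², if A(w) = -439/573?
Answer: 79720478/573 ≈ 1.3913e+5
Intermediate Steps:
A(w) = -439/573 (A(w) = -439*1/573 = -439/573)
A(250) + (-373)² = -439/573 + (-373)² = -439/573 + 139129 = 79720478/573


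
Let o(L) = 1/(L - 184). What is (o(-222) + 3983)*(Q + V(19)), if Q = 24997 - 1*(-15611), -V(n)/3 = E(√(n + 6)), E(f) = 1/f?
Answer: 328330523589/2030 ≈ 1.6174e+8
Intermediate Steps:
V(n) = -3/√(6 + n) (V(n) = -3/√(n + 6) = -3/√(6 + n))
Q = 40608 (Q = 24997 + 15611 = 40608)
o(L) = 1/(-184 + L)
(o(-222) + 3983)*(Q + V(19)) = (1/(-184 - 222) + 3983)*(40608 - 3/√(6 + 19)) = (1/(-406) + 3983)*(40608 - 3/√25) = (-1/406 + 3983)*(40608 - 3*⅕) = 1617097*(40608 - ⅗)/406 = (1617097/406)*(203037/5) = 328330523589/2030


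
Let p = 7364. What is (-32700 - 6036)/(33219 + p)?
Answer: -38736/40583 ≈ -0.95449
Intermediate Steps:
(-32700 - 6036)/(33219 + p) = (-32700 - 6036)/(33219 + 7364) = -38736/40583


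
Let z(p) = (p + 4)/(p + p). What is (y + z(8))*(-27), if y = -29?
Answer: 3051/4 ≈ 762.75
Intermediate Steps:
z(p) = (4 + p)/(2*p) (z(p) = (4 + p)/((2*p)) = (4 + p)*(1/(2*p)) = (4 + p)/(2*p))
(y + z(8))*(-27) = (-29 + (½)*(4 + 8)/8)*(-27) = (-29 + (½)*(⅛)*12)*(-27) = (-29 + ¾)*(-27) = -113/4*(-27) = 3051/4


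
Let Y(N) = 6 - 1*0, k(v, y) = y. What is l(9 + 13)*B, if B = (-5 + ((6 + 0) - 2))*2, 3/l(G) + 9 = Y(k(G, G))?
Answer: 2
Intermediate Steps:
Y(N) = 6 (Y(N) = 6 + 0 = 6)
l(G) = -1 (l(G) = 3/(-9 + 6) = 3/(-3) = 3*(-⅓) = -1)
B = -2 (B = (-5 + (6 - 2))*2 = (-5 + 4)*2 = -1*2 = -2)
l(9 + 13)*B = -1*(-2) = 2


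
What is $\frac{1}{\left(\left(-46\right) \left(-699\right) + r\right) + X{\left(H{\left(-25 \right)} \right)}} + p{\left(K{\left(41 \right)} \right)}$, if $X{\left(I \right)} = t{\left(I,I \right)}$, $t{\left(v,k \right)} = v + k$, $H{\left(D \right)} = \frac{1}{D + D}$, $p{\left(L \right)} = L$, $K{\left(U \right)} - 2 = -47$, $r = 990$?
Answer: $- \frac{37286930}{828599} \approx -45.0$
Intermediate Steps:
$K{\left(U \right)} = -45$ ($K{\left(U \right)} = 2 - 47 = -45$)
$H{\left(D \right)} = \frac{1}{2 D}$
$t{\left(v,k \right)} = k + v$
$X{\left(I \right)} = 2 I$ ($X{\left(I \right)} = I + I = 2 I$)
$\frac{1}{\left(\left(-46\right) \left(-699\right) + r\right) + X{\left(H{\left(-25 \right)} \right)}} + p{\left(K{\left(41 \right)} \right)} = \frac{1}{\left(\left(-46\right) \left(-699\right) + 990\right) + 2 \frac{1}{2 \left(-25\right)}} - 45 = \frac{1}{\left(32154 + 990\right) + 2 \cdot \frac{1}{2} \left(- \frac{1}{25}\right)} - 45 = \frac{1}{33144 + 2 \left(- \frac{1}{50}\right)} - 45 = \frac{1}{33144 - \frac{1}{25}} - 45 = \frac{1}{\frac{828599}{25}} - 45 = \frac{25}{828599} - 45 = - \frac{37286930}{828599}$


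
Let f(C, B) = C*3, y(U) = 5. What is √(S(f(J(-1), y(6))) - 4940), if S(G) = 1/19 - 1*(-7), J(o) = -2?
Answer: 3*I*√197866/19 ≈ 70.235*I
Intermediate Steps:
f(C, B) = 3*C
S(G) = 134/19 (S(G) = 1/19 + 7 = 134/19)
√(S(f(J(-1), y(6))) - 4940) = √(134/19 - 4940) = √(-93726/19) = 3*I*√197866/19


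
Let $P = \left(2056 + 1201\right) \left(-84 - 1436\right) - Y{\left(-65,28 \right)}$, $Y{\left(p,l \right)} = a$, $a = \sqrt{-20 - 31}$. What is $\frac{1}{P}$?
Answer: $\frac{i}{\sqrt{51} - 4950640 i} \approx -2.0199 \cdot 10^{-7} + 2.9138 \cdot 10^{-13} i$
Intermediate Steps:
$a = i \sqrt{51}$ ($a = \sqrt{-51} = i \sqrt{51} \approx 7.1414 i$)
$Y{\left(p,l \right)} = i \sqrt{51}$
$P = -4950640 - i \sqrt{51}$ ($P = \left(2056 + 1201\right) \left(-84 - 1436\right) - i \sqrt{51} = 3257 \left(-1520\right) - i \sqrt{51} = -4950640 - i \sqrt{51} \approx -4.9506 \cdot 10^{6} - 7.1414 i$)
$\frac{1}{P} = \frac{1}{-4950640 - i \sqrt{51}}$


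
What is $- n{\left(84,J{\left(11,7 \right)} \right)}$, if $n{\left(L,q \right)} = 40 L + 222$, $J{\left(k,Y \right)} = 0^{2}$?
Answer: $-3582$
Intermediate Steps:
$J{\left(k,Y \right)} = 0$
$n{\left(L,q \right)} = 222 + 40 L$
$- n{\left(84,J{\left(11,7 \right)} \right)} = - (222 + 40 \cdot 84) = - (222 + 3360) = \left(-1\right) 3582 = -3582$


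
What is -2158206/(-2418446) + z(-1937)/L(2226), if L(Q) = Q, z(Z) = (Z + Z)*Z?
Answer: 4538168251726/1345865199 ≈ 3371.9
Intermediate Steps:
z(Z) = 2*Z**2 (z(Z) = (2*Z)*Z = 2*Z**2)
-2158206/(-2418446) + z(-1937)/L(2226) = -2158206/(-2418446) + (2*(-1937)**2)/2226 = -2158206*(-1/2418446) + (2*3751969)*(1/2226) = 1079103/1209223 + 7503938*(1/2226) = 1079103/1209223 + 3751969/1113 = 4538168251726/1345865199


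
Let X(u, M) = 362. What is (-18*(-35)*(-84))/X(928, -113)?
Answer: -26460/181 ≈ -146.19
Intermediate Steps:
(-18*(-35)*(-84))/X(928, -113) = (-18*(-35)*(-84))/362 = (630*(-84))*(1/362) = -52920*1/362 = -26460/181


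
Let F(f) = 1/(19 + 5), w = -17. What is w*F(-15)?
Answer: -17/24 ≈ -0.70833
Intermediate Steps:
F(f) = 1/24
w*F(-15) = -17*1/24 = -17/24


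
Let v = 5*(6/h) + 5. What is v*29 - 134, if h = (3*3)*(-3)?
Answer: -191/9 ≈ -21.222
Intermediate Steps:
h = -27 (h = 9*(-3) = -27)
v = 35/9 (v = 5*(6/(-27)) + 5 = 5*(6*(-1/27)) + 5 = 5*(-2/9) + 5 = -10/9 + 5 = 35/9 ≈ 3.8889)
v*29 - 134 = (35/9)*29 - 134 = 1015/9 - 134 = -191/9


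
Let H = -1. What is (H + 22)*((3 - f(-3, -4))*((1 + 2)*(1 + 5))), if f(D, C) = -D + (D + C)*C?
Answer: -10584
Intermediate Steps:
f(D, C) = -D + C*(C + D) (f(D, C) = -D + (C + D)*C = -D + C*(C + D))
(H + 22)*((3 - f(-3, -4))*((1 + 2)*(1 + 5))) = (-1 + 22)*((3 - ((-4)² - 1*(-3) - 4*(-3)))*((1 + 2)*(1 + 5))) = 21*((3 - (16 + 3 + 12))*(3*6)) = 21*((3 - 1*31)*18) = 21*((3 - 31)*18) = 21*(-28*18) = 21*(-504) = -10584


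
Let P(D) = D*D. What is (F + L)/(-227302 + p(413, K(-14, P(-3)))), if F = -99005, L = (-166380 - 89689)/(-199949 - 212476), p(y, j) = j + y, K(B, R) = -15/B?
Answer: 571646334784/1310039555175 ≈ 0.43636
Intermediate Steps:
P(D) = D**2
L = 256069/412425 (L = -256069/(-412425) = -256069*(-1/412425) = 256069/412425 ≈ 0.62089)
(F + L)/(-227302 + p(413, K(-14, P(-3)))) = (-99005 + 256069/412425)/(-227302 + (-15/(-14) + 413)) = -40831881056/(412425*(-227302 + (-15*(-1/14) + 413))) = -40831881056/(412425*(-227302 + (15/14 + 413))) = -40831881056/(412425*(-227302 + 5797/14)) = -40831881056/(412425*(-3176431/14)) = -40831881056/412425*(-14/3176431) = 571646334784/1310039555175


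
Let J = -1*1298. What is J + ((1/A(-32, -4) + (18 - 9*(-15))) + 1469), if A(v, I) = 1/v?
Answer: 292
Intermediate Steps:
J = -1298
J + ((1/A(-32, -4) + (18 - 9*(-15))) + 1469) = -1298 + ((1/(1/(-32)) + (18 - 9*(-15))) + 1469) = -1298 + ((1/(-1/32) + (18 + 135)) + 1469) = -1298 + ((-32 + 153) + 1469) = -1298 + (121 + 1469) = -1298 + 1590 = 292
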